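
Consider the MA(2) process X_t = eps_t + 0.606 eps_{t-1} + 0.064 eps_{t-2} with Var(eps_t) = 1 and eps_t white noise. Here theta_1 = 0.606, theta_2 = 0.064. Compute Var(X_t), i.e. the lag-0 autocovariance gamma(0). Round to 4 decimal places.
\gamma(0) = 1.3713

For an MA(q) process X_t = eps_t + sum_i theta_i eps_{t-i} with
Var(eps_t) = sigma^2, the variance is
  gamma(0) = sigma^2 * (1 + sum_i theta_i^2).
  sum_i theta_i^2 = (0.606)^2 + (0.064)^2 = 0.367236 + 0.004096 = 0.371332.
  gamma(0) = 1 * (1 + 0.371332) = 1 * 1.371332 = 1.371332, which rounds to 1.3713.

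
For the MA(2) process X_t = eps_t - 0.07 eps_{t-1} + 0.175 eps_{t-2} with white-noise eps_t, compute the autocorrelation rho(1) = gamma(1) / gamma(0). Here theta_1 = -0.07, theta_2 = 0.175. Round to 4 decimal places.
\rho(1) = -0.0794

For an MA(q) process with theta_0 = 1, the autocovariance is
  gamma(k) = sigma^2 * sum_{i=0..q-k} theta_i * theta_{i+k},
and rho(k) = gamma(k) / gamma(0). Sigma^2 cancels.
  numerator   = (1)*(-0.07) + (-0.07)*(0.175) = -0.08225.
  denominator = (1)^2 + (-0.07)^2 + (0.175)^2 = 1.035525.
  rho(1) = -0.08225 / 1.035525 = -0.0794.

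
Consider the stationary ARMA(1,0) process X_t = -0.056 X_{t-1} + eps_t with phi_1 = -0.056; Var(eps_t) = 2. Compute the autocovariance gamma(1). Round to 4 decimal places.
\gamma(1) = -0.1124

Multiply the model equation by X_{t-k} and take expectations. With theta_0 = psi_0 = 1 and psi_j the MA(infinity) weights, this gives
  gamma(k) - sum_i phi_i gamma(k-i) = c_k,
  c_k = sigma^2 * sum_{j=k..q} theta_j psi_{j-k}   (c_k = 0 for k > q),
using gamma(-m) = gamma(m).
Pure AR (q = 0): c_0 = sigma^2 = 2, c_k = 0 for k >= 1.
Equations for k = 0 and k = 1 (AR order 1):
  gamma(0) = phi_1 gamma(1) + c_0
  gamma(1) = phi_1 gamma(0) + c_1
Substituting the second into the first: gamma(0) (1 - phi_1^2) = c_0 + phi_1 c_1, so
  gamma(0) = c_0 / (1 - phi_1^2) = 2 / (1 - (-0.056)^2) = 2 / 0.996864 = 2.006292.
  gamma(1) = phi_1 gamma(0) = (-0.056)(2.006292) = -0.112352.
Therefore gamma(1) = -0.1124 (to 4 decimal places).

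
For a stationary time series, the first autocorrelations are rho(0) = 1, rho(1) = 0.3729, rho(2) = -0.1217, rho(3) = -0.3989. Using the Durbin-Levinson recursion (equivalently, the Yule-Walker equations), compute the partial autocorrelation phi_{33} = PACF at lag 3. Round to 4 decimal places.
\phi_{33} = -0.2901

The PACF at lag k is phi_{kk}, the last component of the solution
to the Yule-Walker system G_k phi = r_k where
  (G_k)_{ij} = rho(|i - j|), (r_k)_i = rho(i), i,j = 1..k.
Equivalently, Durbin-Levinson gives phi_{kk} iteratively:
  phi_{11} = rho(1)
  phi_{kk} = [rho(k) - sum_{j=1..k-1} phi_{k-1,j} rho(k-j)]
            / [1 - sum_{j=1..k-1} phi_{k-1,j} rho(j)],
  phi_{k,j} = phi_{k-1,j} - phi_{kk} phi_{k-1,k-j},  j = 1..k-1.
Step k = 1:
  phi_11 = rho(1) = 0.3729.
Step k = 2:
  phi_22 = [rho(2) - phi_11 rho(1)] / [1 - phi_11 rho(1)] = [-0.1217 - (0.3729)(0.3729)] / [1 - (0.3729)(0.3729)]
         = -0.26075441 / 0.86094559 = -0.30287.
  Update: phi_21 = phi_11 - phi_22 phi_11 = 0.3729 - (-0.30287)(0.3729) = 0.48584.
Step k = 3:
  phi_33 = [rho(3) - phi_21 rho(2) - phi_22 rho(1)] / [1 - phi_21 rho(1) - phi_22 rho(2)]
    numerator   = -0.3989 - (0.48584)(-0.1217) - (-0.30287)(0.3729) = -0.22683311
    denominator = 1 - (0.48584)(0.3729) - (-0.30287)(-0.1217) = 0.78197096
  phi_33 = -0.22683311 / 0.78197096 = -0.2901.
Therefore phi_{33} = -0.2901.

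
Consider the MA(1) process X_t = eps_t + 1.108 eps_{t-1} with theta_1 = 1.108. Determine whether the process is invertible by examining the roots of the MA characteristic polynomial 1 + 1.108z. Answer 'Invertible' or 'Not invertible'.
\text{Not invertible}

The MA(q) characteristic polynomial is P(z) = 1 + 1.108z.
Invertibility requires all roots to lie outside the unit circle, i.e. |z| > 1 for every root.
This is linear in z: 1 + (1.108) z = 0  =>  z = -1/(1.108) = -0.902527,  |z| = 0.902527.
Moduli of all roots: 0.9025.
All moduli strictly greater than 1? No.
Verdict: Not invertible.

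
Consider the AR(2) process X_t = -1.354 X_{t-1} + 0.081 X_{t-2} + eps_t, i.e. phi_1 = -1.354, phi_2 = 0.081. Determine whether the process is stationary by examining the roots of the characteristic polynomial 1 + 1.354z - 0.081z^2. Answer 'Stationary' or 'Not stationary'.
\text{Not stationary}

The AR(p) characteristic polynomial is P(z) = 1 + 1.354z - 0.081z^2.
Stationarity requires all roots to lie outside the unit circle, i.e. |z| > 1 for every root.
Set 1 + (1.354) z + (-0.081) z^2 = 0, i.e. a z^2 + b z + c = 0 with a = -0.081, b = 1.354, c = 1.
Discriminant D = b^2 - 4ac = (1.354)^2 - 4*(-0.081)*1 = 1.833316 - (-0.324) = 2.157316.
D >= 0, so the roots are real: z = (-b +/- sqrt(D)) / (2a) = (-1.354 +/- 1.46878) / (-0.162).
  z_1 = (-1.354 + 1.46878) / (-0.162) = -0.7085,   |z_1| = 0.7085.
  z_2 = (-1.354 - 1.46878) / (-0.162) = 17.4246,   |z_2| = 17.4246.
Moduli of all roots: 0.7085, 17.4246.
All moduli strictly greater than 1? No.
Verdict: Not stationary.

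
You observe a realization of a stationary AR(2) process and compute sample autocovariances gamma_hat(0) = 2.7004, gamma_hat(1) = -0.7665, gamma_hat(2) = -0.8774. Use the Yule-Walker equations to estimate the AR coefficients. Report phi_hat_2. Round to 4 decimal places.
\hat\phi_{2} = -0.4410

The Yule-Walker equations for an AR(p) process read, in matrix form,
  Gamma_p phi = r_p,   with   (Gamma_p)_{ij} = gamma(|i - j|),
                       (r_p)_i = gamma(i),   i,j = 1..p.
Substitute the sample gammas (Toeplitz matrix and right-hand side of size 2):
  Gamma_p = [[2.7004, -0.7665], [-0.7665, 2.7004]]
  r_p     = [-0.7665, -0.8774]
Written out:
  2.7004 phi_1 - 0.7665 phi_2 = -0.7665
  -0.7665 phi_1 + 2.7004 phi_2 = -0.8774
Solve by Cramer's rule:
  det = gamma(0)^2 - gamma(1)^2 = (2.7004)^2 - (-0.7665)^2 = 7.29216016 - 0.58752225 = 6.70463791
  phi_hat_1 = [gamma(1) gamma(0) - gamma(1) gamma(2)] / det = [(-0.7665)(2.7004) - (-0.7665)(-0.8774)] / 6.70463791 = -2.7423837 / 6.70463791 = -0.409
  phi_hat_2 = [gamma(0) gamma(2) - gamma(1)^2] / det = [(2.7004)(-0.8774) - (-0.7665)^2] / 6.70463791 = -2.95685321 / 6.70463791 = -0.441
So phi_hat = [-0.4090, -0.4410].
Therefore phi_hat_2 = -0.4410.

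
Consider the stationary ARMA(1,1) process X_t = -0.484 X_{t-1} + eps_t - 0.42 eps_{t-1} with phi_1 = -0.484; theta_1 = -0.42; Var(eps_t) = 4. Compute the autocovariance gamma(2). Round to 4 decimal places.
\gamma(2) = 2.7502

Multiply the model equation by X_{t-k} and take expectations. With theta_0 = psi_0 = 1 and psi_j the MA(infinity) weights, this gives
  gamma(k) - sum_i phi_i gamma(k-i) = c_k,
  c_k = sigma^2 * sum_{j=k..q} theta_j psi_{j-k}   (c_k = 0 for k > q),
using gamma(-m) = gamma(m).
psi-weights needed (psi_j = theta_j + sum_i phi_i psi_{j-i}):
  psi_1 = theta_1 + phi_1 = -0.42 + (-0.484) = -0.904
Right-hand sides:
  c_0 = sigma^2 (1 + theta_1 psi_1) = 4 * (1 + (-0.42)(-0.904)) = 4 * 1.37968 = 5.51872
  c_1 = sigma^2 theta_1 = 4 * (-0.42) = -1.68
  c_2 = 0
Equations for k = 0 and k = 1 (AR order 1):
  gamma(0) = phi_1 gamma(1) + c_0
  gamma(1) = phi_1 gamma(0) + c_1
Substituting the second into the first: gamma(0) (1 - phi_1^2) = c_0 + phi_1 c_1, so
  gamma(0) = (c_0 + phi_1 c_1) / (1 - phi_1^2) = (5.51872 + (-0.484)(-1.68)) / (1 - (-0.484)^2) = 6.33184 / 0.765744 = 8.268873.
  gamma(1) = phi_1 gamma(0) + c_1 = (-0.484)(8.268873) + (-1.68) = -5.682135.
For k = 2 (> q): gamma(2) = phi_1 gamma(1) = (-0.484)(-5.682135) = 2.750153.
Therefore gamma(2) = 2.7502 (to 4 decimal places).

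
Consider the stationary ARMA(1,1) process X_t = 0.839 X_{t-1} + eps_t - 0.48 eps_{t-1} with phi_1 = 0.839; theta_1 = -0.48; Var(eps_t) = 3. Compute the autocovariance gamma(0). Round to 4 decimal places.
\gamma(0) = 4.3059

Multiply the model equation by X_{t-k} and take expectations. With theta_0 = psi_0 = 1 and psi_j the MA(infinity) weights, this gives
  gamma(k) - sum_i phi_i gamma(k-i) = c_k,
  c_k = sigma^2 * sum_{j=k..q} theta_j psi_{j-k}   (c_k = 0 for k > q),
using gamma(-m) = gamma(m).
psi-weights needed (psi_j = theta_j + sum_i phi_i psi_{j-i}):
  psi_1 = theta_1 + phi_1 = -0.48 + (0.839) = 0.359
Right-hand sides:
  c_0 = sigma^2 (1 + theta_1 psi_1) = 3 * (1 + (-0.48)(0.359)) = 3 * 0.82768 = 2.48304
  c_1 = sigma^2 theta_1 = 3 * (-0.48) = -1.44
  c_2 = 0
Equations for k = 0 and k = 1 (AR order 1):
  gamma(0) = phi_1 gamma(1) + c_0
  gamma(1) = phi_1 gamma(0) + c_1
Substituting the second into the first: gamma(0) (1 - phi_1^2) = c_0 + phi_1 c_1, so
  gamma(0) = (c_0 + phi_1 c_1) / (1 - phi_1^2) = (2.48304 + (0.839)(-1.44)) / (1 - (0.839)^2) = 1.27488 / 0.296079 = 4.305878.
Therefore gamma(0) = 4.3059 (to 4 decimal places).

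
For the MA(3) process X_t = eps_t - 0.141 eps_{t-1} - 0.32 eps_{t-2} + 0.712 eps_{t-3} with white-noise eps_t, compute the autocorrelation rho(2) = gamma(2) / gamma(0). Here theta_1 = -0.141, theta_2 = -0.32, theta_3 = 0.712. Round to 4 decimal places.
\rho(2) = -0.2580

For an MA(q) process with theta_0 = 1, the autocovariance is
  gamma(k) = sigma^2 * sum_{i=0..q-k} theta_i * theta_{i+k},
and rho(k) = gamma(k) / gamma(0). Sigma^2 cancels.
  numerator   = (1)*(-0.32) + (-0.141)*(0.712) = -0.420392.
  denominator = (1)^2 + (-0.141)^2 + (-0.32)^2 + (0.712)^2 = 1.629225.
  rho(2) = -0.420392 / 1.629225 = -0.2580.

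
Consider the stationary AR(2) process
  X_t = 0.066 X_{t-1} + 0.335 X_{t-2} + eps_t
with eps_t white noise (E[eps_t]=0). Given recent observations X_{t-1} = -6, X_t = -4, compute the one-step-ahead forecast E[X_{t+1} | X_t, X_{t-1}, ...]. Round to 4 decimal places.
E[X_{t+1} \mid \mathcal F_t] = -2.2740

For an AR(p) model X_t = c + sum_i phi_i X_{t-i} + eps_t, the
one-step-ahead conditional mean is
  E[X_{t+1} | X_t, ...] = c + sum_i phi_i X_{t+1-i}.
Substitute known values:
  E[X_{t+1} | ...] = (0.066) * (-4) + (0.335) * (-6)
                   = -2.2740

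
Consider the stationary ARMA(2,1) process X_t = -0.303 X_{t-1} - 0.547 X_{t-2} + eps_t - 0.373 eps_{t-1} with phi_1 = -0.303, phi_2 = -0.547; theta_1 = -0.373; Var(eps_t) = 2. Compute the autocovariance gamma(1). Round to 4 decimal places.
\gamma(1) = -1.2293

Multiply the model equation by X_{t-k} and take expectations. With theta_0 = psi_0 = 1 and psi_j the MA(infinity) weights, this gives
  gamma(k) - sum_i phi_i gamma(k-i) = c_k,
  c_k = sigma^2 * sum_{j=k..q} theta_j psi_{j-k}   (c_k = 0 for k > q),
using gamma(-m) = gamma(m).
psi-weights needed (psi_j = theta_j + sum_i phi_i psi_{j-i}):
  psi_1 = theta_1 + phi_1 = -0.373 + (-0.303) = -0.676
Right-hand sides:
  c_0 = sigma^2 (1 + theta_1 psi_1) = 2 * (1 + (-0.373)(-0.676)) = 2 * 1.252148 = 2.504296
  c_1 = sigma^2 theta_1 = 2 * (-0.373) = -0.746
  c_2 = 0
Equations for k = 0, 1, 2 (AR order 2, c_2 = 0):
  (E0) gamma(0) = phi_1 gamma(1) + phi_2 gamma(2) + c_0
  (E1) gamma(1) = phi_1 gamma(0) + phi_2 gamma(1) + c_1
  (E2) gamma(2) = phi_1 gamma(1) + phi_2 gamma(0)
From (E1): gamma(1) = A gamma(0) + B with
  A = phi_1 / (1 - phi_2) = -0.303 / 1.547 = -0.195863,   B = c_1 / (1 - phi_2) = -0.746 / 1.547 = -0.482224.
Insert (E2) into (E0): gamma(0) (1 - phi_2^2) = phi_1 (1 + phi_2) gamma(1) + c_0.
  phi_1 (1 + phi_2) = (-0.303)(0.453) = -0.137259,   1 - phi_2^2 = 0.700791.
Replace gamma(1) by A gamma(0) + B and collect gamma(0):
  gamma(0) [0.700791 - (-0.137259)(-0.195863)] = (-0.137259)(-0.482224) + 2.504296
  gamma(0) * 0.673907 = 2.570486
  gamma(0) = 2.570486 / 0.673907 = 3.814303.
  gamma(1) = A gamma(0) + B = (-0.195863)(3.814303) + (-0.482224) = -1.229304.
Therefore gamma(1) = -1.2293 (to 4 decimal places).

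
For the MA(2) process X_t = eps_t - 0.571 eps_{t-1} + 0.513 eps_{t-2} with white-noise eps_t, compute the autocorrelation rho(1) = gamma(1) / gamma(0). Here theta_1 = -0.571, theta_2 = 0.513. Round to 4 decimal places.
\rho(1) = -0.5436

For an MA(q) process with theta_0 = 1, the autocovariance is
  gamma(k) = sigma^2 * sum_{i=0..q-k} theta_i * theta_{i+k},
and rho(k) = gamma(k) / gamma(0). Sigma^2 cancels.
  numerator   = (1)*(-0.571) + (-0.571)*(0.513) = -0.863923.
  denominator = (1)^2 + (-0.571)^2 + (0.513)^2 = 1.58921.
  rho(1) = -0.863923 / 1.58921 = -0.5436.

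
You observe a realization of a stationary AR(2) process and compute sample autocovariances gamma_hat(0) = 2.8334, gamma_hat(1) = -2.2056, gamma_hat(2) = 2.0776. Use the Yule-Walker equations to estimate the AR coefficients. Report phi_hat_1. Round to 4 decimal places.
\hat\phi_{1} = -0.5269

The Yule-Walker equations for an AR(p) process read, in matrix form,
  Gamma_p phi = r_p,   with   (Gamma_p)_{ij} = gamma(|i - j|),
                       (r_p)_i = gamma(i),   i,j = 1..p.
Substitute the sample gammas (Toeplitz matrix and right-hand side of size 2):
  Gamma_p = [[2.8334, -2.2056], [-2.2056, 2.8334]]
  r_p     = [-2.2056, 2.0776]
Written out:
  2.8334 phi_1 - 2.2056 phi_2 = -2.2056
  -2.2056 phi_1 + 2.8334 phi_2 = 2.0776
Solve by Cramer's rule:
  det = gamma(0)^2 - gamma(1)^2 = (2.8334)^2 - (-2.2056)^2 = 8.02815556 - 4.86467136 = 3.1634842
  phi_hat_1 = [gamma(1) gamma(0) - gamma(1) gamma(2)] / det = [(-2.2056)(2.8334) - (-2.2056)(2.0776)] / 3.1634842 = -1.66699248 / 3.1634842 = -0.5269
  phi_hat_2 = [gamma(0) gamma(2) - gamma(1)^2] / det = [(2.8334)(2.0776) - (-2.2056)^2] / 3.1634842 = 1.02200048 / 3.1634842 = 0.3231
So phi_hat = [-0.5269, 0.3231].
Therefore phi_hat_1 = -0.5269.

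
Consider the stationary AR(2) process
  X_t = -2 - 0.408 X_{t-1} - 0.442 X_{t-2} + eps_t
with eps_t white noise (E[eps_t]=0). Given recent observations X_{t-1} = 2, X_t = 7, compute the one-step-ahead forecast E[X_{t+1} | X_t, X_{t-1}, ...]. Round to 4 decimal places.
E[X_{t+1} \mid \mathcal F_t] = -5.7400

For an AR(p) model X_t = c + sum_i phi_i X_{t-i} + eps_t, the
one-step-ahead conditional mean is
  E[X_{t+1} | X_t, ...] = c + sum_i phi_i X_{t+1-i}.
Substitute known values:
  E[X_{t+1} | ...] = -2 + (-0.408) * (7) + (-0.442) * (2)
                   = -5.7400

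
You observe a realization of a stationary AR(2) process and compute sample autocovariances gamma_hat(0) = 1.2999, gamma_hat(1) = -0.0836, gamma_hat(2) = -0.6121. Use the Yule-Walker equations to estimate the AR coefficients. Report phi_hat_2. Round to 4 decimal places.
\hat\phi_{2} = -0.4770

The Yule-Walker equations for an AR(p) process read, in matrix form,
  Gamma_p phi = r_p,   with   (Gamma_p)_{ij} = gamma(|i - j|),
                       (r_p)_i = gamma(i),   i,j = 1..p.
Substitute the sample gammas (Toeplitz matrix and right-hand side of size 2):
  Gamma_p = [[1.2999, -0.0836], [-0.0836, 1.2999]]
  r_p     = [-0.0836, -0.6121]
Written out:
  1.2999 phi_1 - 0.0836 phi_2 = -0.0836
  -0.0836 phi_1 + 1.2999 phi_2 = -0.6121
Solve by Cramer's rule:
  det = gamma(0)^2 - gamma(1)^2 = (1.2999)^2 - (-0.0836)^2 = 1.68974001 - 0.00698896 = 1.68275105
  phi_hat_1 = [gamma(1) gamma(0) - gamma(1) gamma(2)] / det = [(-0.0836)(1.2999) - (-0.0836)(-0.6121)] / 1.68275105 = -0.1598432 / 1.68275105 = -0.095
  phi_hat_2 = [gamma(0) gamma(2) - gamma(1)^2] / det = [(1.2999)(-0.6121) - (-0.0836)^2] / 1.68275105 = -0.80265775 / 1.68275105 = -0.477
So phi_hat = [-0.0950, -0.4770].
Therefore phi_hat_2 = -0.4770.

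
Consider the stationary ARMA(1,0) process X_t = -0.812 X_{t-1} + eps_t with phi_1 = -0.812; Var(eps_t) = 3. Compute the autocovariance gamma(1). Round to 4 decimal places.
\gamma(1) = -7.1509

Multiply the model equation by X_{t-k} and take expectations. With theta_0 = psi_0 = 1 and psi_j the MA(infinity) weights, this gives
  gamma(k) - sum_i phi_i gamma(k-i) = c_k,
  c_k = sigma^2 * sum_{j=k..q} theta_j psi_{j-k}   (c_k = 0 for k > q),
using gamma(-m) = gamma(m).
Pure AR (q = 0): c_0 = sigma^2 = 3, c_k = 0 for k >= 1.
Equations for k = 0 and k = 1 (AR order 1):
  gamma(0) = phi_1 gamma(1) + c_0
  gamma(1) = phi_1 gamma(0) + c_1
Substituting the second into the first: gamma(0) (1 - phi_1^2) = c_0 + phi_1 c_1, so
  gamma(0) = c_0 / (1 - phi_1^2) = 3 / (1 - (-0.812)^2) = 3 / 0.340656 = 8.806538.
  gamma(1) = phi_1 gamma(0) = (-0.812)(8.806538) = -7.150909.
Therefore gamma(1) = -7.1509 (to 4 decimal places).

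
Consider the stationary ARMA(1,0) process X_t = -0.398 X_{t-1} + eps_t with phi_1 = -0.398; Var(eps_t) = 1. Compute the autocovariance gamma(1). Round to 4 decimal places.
\gamma(1) = -0.4729

Multiply the model equation by X_{t-k} and take expectations. With theta_0 = psi_0 = 1 and psi_j the MA(infinity) weights, this gives
  gamma(k) - sum_i phi_i gamma(k-i) = c_k,
  c_k = sigma^2 * sum_{j=k..q} theta_j psi_{j-k}   (c_k = 0 for k > q),
using gamma(-m) = gamma(m).
Pure AR (q = 0): c_0 = sigma^2 = 1, c_k = 0 for k >= 1.
Equations for k = 0 and k = 1 (AR order 1):
  gamma(0) = phi_1 gamma(1) + c_0
  gamma(1) = phi_1 gamma(0) + c_1
Substituting the second into the first: gamma(0) (1 - phi_1^2) = c_0 + phi_1 c_1, so
  gamma(0) = c_0 / (1 - phi_1^2) = 1 / (1 - (-0.398)^2) = 1 / 0.841596 = 1.188219.
  gamma(1) = phi_1 gamma(0) = (-0.398)(1.188219) = -0.472911.
Therefore gamma(1) = -0.4729 (to 4 decimal places).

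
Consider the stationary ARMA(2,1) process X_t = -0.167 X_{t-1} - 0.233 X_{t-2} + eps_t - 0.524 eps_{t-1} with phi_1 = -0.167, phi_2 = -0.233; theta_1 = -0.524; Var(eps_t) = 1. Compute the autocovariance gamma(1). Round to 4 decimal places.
\gamma(1) = -0.6316

Multiply the model equation by X_{t-k} and take expectations. With theta_0 = psi_0 = 1 and psi_j the MA(infinity) weights, this gives
  gamma(k) - sum_i phi_i gamma(k-i) = c_k,
  c_k = sigma^2 * sum_{j=k..q} theta_j psi_{j-k}   (c_k = 0 for k > q),
using gamma(-m) = gamma(m).
psi-weights needed (psi_j = theta_j + sum_i phi_i psi_{j-i}):
  psi_1 = theta_1 + phi_1 = -0.524 + (-0.167) = -0.691
Right-hand sides:
  c_0 = sigma^2 (1 + theta_1 psi_1) = 1 * (1 + (-0.524)(-0.691)) = 1 * 1.362084 = 1.362084
  c_1 = sigma^2 theta_1 = 1 * (-0.524) = -0.524
  c_2 = 0
Equations for k = 0, 1, 2 (AR order 2, c_2 = 0):
  (E0) gamma(0) = phi_1 gamma(1) + phi_2 gamma(2) + c_0
  (E1) gamma(1) = phi_1 gamma(0) + phi_2 gamma(1) + c_1
  (E2) gamma(2) = phi_1 gamma(1) + phi_2 gamma(0)
From (E1): gamma(1) = A gamma(0) + B with
  A = phi_1 / (1 - phi_2) = -0.167 / 1.233 = -0.135442,   B = c_1 / (1 - phi_2) = -0.524 / 1.233 = -0.42498.
Insert (E2) into (E0): gamma(0) (1 - phi_2^2) = phi_1 (1 + phi_2) gamma(1) + c_0.
  phi_1 (1 + phi_2) = (-0.167)(0.767) = -0.128089,   1 - phi_2^2 = 0.945711.
Replace gamma(1) by A gamma(0) + B and collect gamma(0):
  gamma(0) [0.945711 - (-0.128089)(-0.135442)] = (-0.128089)(-0.42498) + 1.362084
  gamma(0) * 0.928362 = 1.416519
  gamma(0) = 1.416519 / 0.928362 = 1.525826.
  gamma(1) = A gamma(0) + B = (-0.135442)(1.525826) + (-0.42498) = -0.631641.
Therefore gamma(1) = -0.6316 (to 4 decimal places).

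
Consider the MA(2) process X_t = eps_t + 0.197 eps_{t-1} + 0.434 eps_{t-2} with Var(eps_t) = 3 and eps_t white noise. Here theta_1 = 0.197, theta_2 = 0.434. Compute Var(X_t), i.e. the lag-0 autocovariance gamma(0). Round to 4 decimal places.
\gamma(0) = 3.6815

For an MA(q) process X_t = eps_t + sum_i theta_i eps_{t-i} with
Var(eps_t) = sigma^2, the variance is
  gamma(0) = sigma^2 * (1 + sum_i theta_i^2).
  sum_i theta_i^2 = (0.197)^2 + (0.434)^2 = 0.038809 + 0.188356 = 0.227165.
  gamma(0) = 3 * (1 + 0.227165) = 3 * 1.227165 = 3.681495, which rounds to 3.6815.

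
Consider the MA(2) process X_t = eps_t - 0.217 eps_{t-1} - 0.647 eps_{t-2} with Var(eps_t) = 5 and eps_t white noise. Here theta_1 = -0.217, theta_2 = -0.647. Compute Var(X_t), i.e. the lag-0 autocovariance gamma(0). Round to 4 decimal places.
\gamma(0) = 7.3285

For an MA(q) process X_t = eps_t + sum_i theta_i eps_{t-i} with
Var(eps_t) = sigma^2, the variance is
  gamma(0) = sigma^2 * (1 + sum_i theta_i^2).
  sum_i theta_i^2 = (-0.217)^2 + (-0.647)^2 = 0.047089 + 0.418609 = 0.465698.
  gamma(0) = 5 * (1 + 0.465698) = 5 * 1.465698 = 7.32849, which rounds to 7.3285.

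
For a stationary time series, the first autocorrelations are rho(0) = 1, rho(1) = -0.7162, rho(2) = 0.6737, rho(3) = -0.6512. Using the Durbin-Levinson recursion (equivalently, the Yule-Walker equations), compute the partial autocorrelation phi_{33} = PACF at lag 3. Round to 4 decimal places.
\phi_{33} = -0.2110

The PACF at lag k is phi_{kk}, the last component of the solution
to the Yule-Walker system G_k phi = r_k where
  (G_k)_{ij} = rho(|i - j|), (r_k)_i = rho(i), i,j = 1..k.
Equivalently, Durbin-Levinson gives phi_{kk} iteratively:
  phi_{11} = rho(1)
  phi_{kk} = [rho(k) - sum_{j=1..k-1} phi_{k-1,j} rho(k-j)]
            / [1 - sum_{j=1..k-1} phi_{k-1,j} rho(j)],
  phi_{k,j} = phi_{k-1,j} - phi_{kk} phi_{k-1,k-j},  j = 1..k-1.
Step k = 1:
  phi_11 = rho(1) = -0.7162.
Step k = 2:
  phi_22 = [rho(2) - phi_11 rho(1)] / [1 - phi_11 rho(1)] = [0.6737 - (-0.7162)(-0.7162)] / [1 - (-0.7162)(-0.7162)]
         = 0.16075756 / 0.48705756 = 0.330059.
  Update: phi_21 = phi_11 - phi_22 phi_11 = -0.7162 - (0.330059)(-0.7162) = -0.479812.
Step k = 3:
  phi_33 = [rho(3) - phi_21 rho(2) - phi_22 rho(1)] / [1 - phi_21 rho(1) - phi_22 rho(2)]
    numerator   = -0.6512 - (-0.479812)(0.6737) - (0.330059)(-0.7162) = -0.09156265
    denominator = 1 - (-0.479812)(-0.7162) - (0.330059)(0.6737) = 0.43399814
  phi_33 = -0.09156265 / 0.43399814 = -0.211.
Therefore phi_{33} = -0.2110.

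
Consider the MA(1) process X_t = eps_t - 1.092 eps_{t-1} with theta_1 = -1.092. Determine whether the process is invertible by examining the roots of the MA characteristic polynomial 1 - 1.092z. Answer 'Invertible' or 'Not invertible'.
\text{Not invertible}

The MA(q) characteristic polynomial is P(z) = 1 - 1.092z.
Invertibility requires all roots to lie outside the unit circle, i.e. |z| > 1 for every root.
This is linear in z: 1 + (-1.092) z = 0  =>  z = -1/(-1.092) = 0.915751,  |z| = 0.915751.
Moduli of all roots: 0.9158.
All moduli strictly greater than 1? No.
Verdict: Not invertible.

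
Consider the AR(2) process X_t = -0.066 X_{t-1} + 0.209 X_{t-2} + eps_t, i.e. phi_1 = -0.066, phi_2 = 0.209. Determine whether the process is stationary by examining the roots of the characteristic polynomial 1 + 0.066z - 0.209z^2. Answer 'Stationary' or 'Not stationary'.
\text{Stationary}

The AR(p) characteristic polynomial is P(z) = 1 + 0.066z - 0.209z^2.
Stationarity requires all roots to lie outside the unit circle, i.e. |z| > 1 for every root.
Set 1 + (0.066) z + (-0.209) z^2 = 0, i.e. a z^2 + b z + c = 0 with a = -0.209, b = 0.066, c = 1.
Discriminant D = b^2 - 4ac = (0.066)^2 - 4*(-0.209)*1 = 0.004356 - (-0.836) = 0.840356.
D >= 0, so the roots are real: z = (-b +/- sqrt(D)) / (2a) = (-0.066 +/- 0.916709) / (-0.418).
  z_1 = (-0.066 + 0.916709) / (-0.418) = -2.0352,   |z_1| = 2.0352.
  z_2 = (-0.066 - 0.916709) / (-0.418) = 2.351,   |z_2| = 2.351.
Moduli of all roots: 2.0352, 2.3510.
All moduli strictly greater than 1? Yes.
Verdict: Stationary.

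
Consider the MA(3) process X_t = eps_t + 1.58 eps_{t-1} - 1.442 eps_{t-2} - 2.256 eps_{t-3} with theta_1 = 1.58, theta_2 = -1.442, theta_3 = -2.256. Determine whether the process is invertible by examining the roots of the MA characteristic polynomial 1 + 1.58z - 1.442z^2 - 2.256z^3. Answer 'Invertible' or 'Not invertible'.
\text{Not invertible}

The MA(q) characteristic polynomial is P(z) = 1 + 1.58z - 1.442z^2 - 2.256z^3.
Invertibility requires all roots to lie outside the unit circle, i.e. |z| > 1 for every root.
Degree 3: look for a simple real root z0 first, then factor out (1 - z/z0) and solve the remaining quadratic.
Testing z0 = -0.625: P(-0.625) = 1 + (1.58)(-0.625) + (-1.442)(-0.625)^2 + (-2.256)(-0.625)^3
  = 1 + (-0.9875) + (-0.563281) + (0.550781) = 0.  So z_0 = -0.625 is a root, |z_0| = 0.625.
Divide out the factor (1 + 1.6 z) = (1 - z/z0) (since 1/z0 = -1.6):
  P(z) = (1 + 1.6 z)(1 + (-0.02) z + (-1.41) z^2)
  [check: z-coef -0.02 - (-1.6) = 1.58; z^2-coef -1.41 - (-1.6)(-0.02) = -1.442; z^3-coef -(-1.6)(-1.41) = -2.256.]
Remaining roots from the quadratic factor 1 + (-0.02) z + (-1.41) z^2:
  Set 1 + (-0.02) z + (-1.41) z^2 = 0, i.e. a z^2 + b z + c = 0 with a = -1.41, b = -0.02, c = 1.
  Discriminant D = b^2 - 4ac = (-0.02)^2 - 4*(-1.41)*1 = 0.0004 - (-5.64) = 5.6404.
  D >= 0, so the roots are real: z = (-b +/- sqrt(D)) / (2a) = (0.02 +/- 2.374953) / (-2.82).
    z_1 = (0.02 + 2.374953) / (-2.82) = -0.8493,   |z_1| = 0.8493.
    z_2 = (0.02 - 2.374953) / (-2.82) = 0.8351,   |z_2| = 0.8351.
Moduli of all roots: 0.6250, 0.8493, 0.8351.
All moduli strictly greater than 1? No.
Verdict: Not invertible.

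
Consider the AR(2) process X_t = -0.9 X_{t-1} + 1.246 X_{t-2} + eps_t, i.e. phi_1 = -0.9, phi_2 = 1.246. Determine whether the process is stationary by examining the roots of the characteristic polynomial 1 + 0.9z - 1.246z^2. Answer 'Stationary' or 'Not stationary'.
\text{Not stationary}

The AR(p) characteristic polynomial is P(z) = 1 + 0.9z - 1.246z^2.
Stationarity requires all roots to lie outside the unit circle, i.e. |z| > 1 for every root.
Set 1 + (0.9) z + (-1.246) z^2 = 0, i.e. a z^2 + b z + c = 0 with a = -1.246, b = 0.9, c = 1.
Discriminant D = b^2 - 4ac = (0.9)^2 - 4*(-1.246)*1 = 0.81 - (-4.984) = 5.794.
D >= 0, so the roots are real: z = (-b +/- sqrt(D)) / (2a) = (-0.9 +/- 2.407073) / (-2.492).
  z_1 = (-0.9 + 2.407073) / (-2.492) = -0.6048,   |z_1| = 0.6048.
  z_2 = (-0.9 - 2.407073) / (-2.492) = 1.3271,   |z_2| = 1.3271.
Moduli of all roots: 0.6048, 1.3271.
All moduli strictly greater than 1? No.
Verdict: Not stationary.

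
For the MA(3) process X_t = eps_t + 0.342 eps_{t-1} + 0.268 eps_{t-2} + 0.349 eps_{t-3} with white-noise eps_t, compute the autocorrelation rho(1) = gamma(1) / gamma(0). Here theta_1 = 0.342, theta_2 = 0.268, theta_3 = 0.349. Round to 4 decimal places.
\rho(1) = 0.4023

For an MA(q) process with theta_0 = 1, the autocovariance is
  gamma(k) = sigma^2 * sum_{i=0..q-k} theta_i * theta_{i+k},
and rho(k) = gamma(k) / gamma(0). Sigma^2 cancels.
  numerator   = (1)*(0.342) + (0.342)*(0.268) + (0.268)*(0.349) = 0.527188.
  denominator = (1)^2 + (0.342)^2 + (0.268)^2 + (0.349)^2 = 1.310589.
  rho(1) = 0.527188 / 1.310589 = 0.4023.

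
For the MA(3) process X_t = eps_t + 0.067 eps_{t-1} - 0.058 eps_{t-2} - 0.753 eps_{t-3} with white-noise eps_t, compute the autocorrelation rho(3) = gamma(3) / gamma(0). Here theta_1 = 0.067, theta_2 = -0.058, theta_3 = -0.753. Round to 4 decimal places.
\rho(3) = -0.4781

For an MA(q) process with theta_0 = 1, the autocovariance is
  gamma(k) = sigma^2 * sum_{i=0..q-k} theta_i * theta_{i+k},
and rho(k) = gamma(k) / gamma(0). Sigma^2 cancels.
  numerator   = (1)*(-0.753) = -0.753.
  denominator = (1)^2 + (0.067)^2 + (-0.058)^2 + (-0.753)^2 = 1.574862.
  rho(3) = -0.753 / 1.574862 = -0.4781.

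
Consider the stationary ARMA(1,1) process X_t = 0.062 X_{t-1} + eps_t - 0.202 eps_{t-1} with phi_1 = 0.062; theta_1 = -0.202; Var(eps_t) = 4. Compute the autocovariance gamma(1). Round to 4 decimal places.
\gamma(1) = -0.5551

Multiply the model equation by X_{t-k} and take expectations. With theta_0 = psi_0 = 1 and psi_j the MA(infinity) weights, this gives
  gamma(k) - sum_i phi_i gamma(k-i) = c_k,
  c_k = sigma^2 * sum_{j=k..q} theta_j psi_{j-k}   (c_k = 0 for k > q),
using gamma(-m) = gamma(m).
psi-weights needed (psi_j = theta_j + sum_i phi_i psi_{j-i}):
  psi_1 = theta_1 + phi_1 = -0.202 + (0.062) = -0.14
Right-hand sides:
  c_0 = sigma^2 (1 + theta_1 psi_1) = 4 * (1 + (-0.202)(-0.14)) = 4 * 1.02828 = 4.11312
  c_1 = sigma^2 theta_1 = 4 * (-0.202) = -0.808
  c_2 = 0
Equations for k = 0 and k = 1 (AR order 1):
  gamma(0) = phi_1 gamma(1) + c_0
  gamma(1) = phi_1 gamma(0) + c_1
Substituting the second into the first: gamma(0) (1 - phi_1^2) = c_0 + phi_1 c_1, so
  gamma(0) = (c_0 + phi_1 c_1) / (1 - phi_1^2) = (4.11312 + (0.062)(-0.808)) / (1 - (0.062)^2) = 4.063024 / 0.996156 = 4.078703.
  gamma(1) = phi_1 gamma(0) + c_1 = (0.062)(4.078703) + (-0.808) = -0.55512.
Therefore gamma(1) = -0.5551 (to 4 decimal places).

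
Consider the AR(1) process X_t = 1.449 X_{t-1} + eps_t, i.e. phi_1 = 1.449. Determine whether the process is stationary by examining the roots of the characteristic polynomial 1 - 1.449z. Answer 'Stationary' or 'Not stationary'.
\text{Not stationary}

The AR(p) characteristic polynomial is P(z) = 1 - 1.449z.
Stationarity requires all roots to lie outside the unit circle, i.e. |z| > 1 for every root.
This is linear in z: 1 + (-1.449) z = 0  =>  z = -1/(-1.449) = 0.690131,  |z| = 0.690131.
Moduli of all roots: 0.6901.
All moduli strictly greater than 1? No.
Verdict: Not stationary.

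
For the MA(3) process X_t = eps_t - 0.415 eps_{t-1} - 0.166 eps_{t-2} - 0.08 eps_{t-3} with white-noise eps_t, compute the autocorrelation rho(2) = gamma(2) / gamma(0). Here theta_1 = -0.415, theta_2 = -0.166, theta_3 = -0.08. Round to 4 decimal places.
\rho(2) = -0.1101

For an MA(q) process with theta_0 = 1, the autocovariance is
  gamma(k) = sigma^2 * sum_{i=0..q-k} theta_i * theta_{i+k},
and rho(k) = gamma(k) / gamma(0). Sigma^2 cancels.
  numerator   = (1)*(-0.166) + (-0.415)*(-0.08) = -0.1328.
  denominator = (1)^2 + (-0.415)^2 + (-0.166)^2 + (-0.08)^2 = 1.206181.
  rho(2) = -0.1328 / 1.206181 = -0.1101.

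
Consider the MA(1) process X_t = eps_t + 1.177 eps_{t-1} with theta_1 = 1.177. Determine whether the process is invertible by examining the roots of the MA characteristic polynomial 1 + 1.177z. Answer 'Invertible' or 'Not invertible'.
\text{Not invertible}

The MA(q) characteristic polynomial is P(z) = 1 + 1.177z.
Invertibility requires all roots to lie outside the unit circle, i.e. |z| > 1 for every root.
This is linear in z: 1 + (1.177) z = 0  =>  z = -1/(1.177) = -0.849618,  |z| = 0.849618.
Moduli of all roots: 0.8496.
All moduli strictly greater than 1? No.
Verdict: Not invertible.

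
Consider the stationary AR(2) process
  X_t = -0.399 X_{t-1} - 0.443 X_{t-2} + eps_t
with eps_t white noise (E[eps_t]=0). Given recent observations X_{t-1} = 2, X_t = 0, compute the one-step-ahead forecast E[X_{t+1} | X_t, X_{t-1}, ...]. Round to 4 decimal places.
E[X_{t+1} \mid \mathcal F_t] = -0.8860

For an AR(p) model X_t = c + sum_i phi_i X_{t-i} + eps_t, the
one-step-ahead conditional mean is
  E[X_{t+1} | X_t, ...] = c + sum_i phi_i X_{t+1-i}.
Substitute known values:
  E[X_{t+1} | ...] = (-0.399) * (0) + (-0.443) * (2)
                   = -0.8860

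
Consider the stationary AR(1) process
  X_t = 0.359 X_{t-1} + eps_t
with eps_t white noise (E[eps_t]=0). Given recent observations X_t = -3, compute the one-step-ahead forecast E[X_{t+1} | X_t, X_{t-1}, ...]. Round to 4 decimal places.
E[X_{t+1} \mid \mathcal F_t] = -1.0770

For an AR(p) model X_t = c + sum_i phi_i X_{t-i} + eps_t, the
one-step-ahead conditional mean is
  E[X_{t+1} | X_t, ...] = c + sum_i phi_i X_{t+1-i}.
Substitute known values:
  E[X_{t+1} | ...] = (0.359) * (-3)
                   = -1.0770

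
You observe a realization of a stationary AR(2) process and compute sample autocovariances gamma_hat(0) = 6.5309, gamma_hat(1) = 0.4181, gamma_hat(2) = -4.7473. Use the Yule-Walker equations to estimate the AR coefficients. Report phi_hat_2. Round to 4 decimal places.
\hat\phi_{2} = -0.7340

The Yule-Walker equations for an AR(p) process read, in matrix form,
  Gamma_p phi = r_p,   with   (Gamma_p)_{ij} = gamma(|i - j|),
                       (r_p)_i = gamma(i),   i,j = 1..p.
Substitute the sample gammas (Toeplitz matrix and right-hand side of size 2):
  Gamma_p = [[6.5309, 0.4181], [0.4181, 6.5309]]
  r_p     = [0.4181, -4.7473]
Written out:
  6.5309 phi_1 + 0.4181 phi_2 = 0.4181
  0.4181 phi_1 + 6.5309 phi_2 = -4.7473
Solve by Cramer's rule:
  det = gamma(0)^2 - gamma(1)^2 = (6.5309)^2 - (0.4181)^2 = 42.65265481 - 0.17480761 = 42.4778472
  phi_hat_1 = [gamma(1) gamma(0) - gamma(1) gamma(2)] / det = [(0.4181)(6.5309) - (0.4181)(-4.7473)] / 42.4778472 = 4.71541542 / 42.4778472 = 0.111
  phi_hat_2 = [gamma(0) gamma(2) - gamma(1)^2] / det = [(6.5309)(-4.7473) - (0.4181)^2] / 42.4778472 = -31.17894918 / 42.4778472 = -0.734
So phi_hat = [0.1110, -0.7340].
Therefore phi_hat_2 = -0.7340.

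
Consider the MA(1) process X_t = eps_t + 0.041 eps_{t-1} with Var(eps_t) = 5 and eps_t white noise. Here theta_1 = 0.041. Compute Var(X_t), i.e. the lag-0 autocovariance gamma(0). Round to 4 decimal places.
\gamma(0) = 5.0084

For an MA(q) process X_t = eps_t + sum_i theta_i eps_{t-i} with
Var(eps_t) = sigma^2, the variance is
  gamma(0) = sigma^2 * (1 + sum_i theta_i^2).
  sum_i theta_i^2 = (0.041)^2 = 0.001681.
  gamma(0) = 5 * (1 + 0.001681) = 5 * 1.001681 = 5.008405, which rounds to 5.0084.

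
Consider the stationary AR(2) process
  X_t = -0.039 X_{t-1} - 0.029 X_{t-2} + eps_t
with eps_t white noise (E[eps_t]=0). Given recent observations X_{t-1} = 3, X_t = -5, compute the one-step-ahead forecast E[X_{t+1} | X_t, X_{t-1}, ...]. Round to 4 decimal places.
E[X_{t+1} \mid \mathcal F_t] = 0.1080

For an AR(p) model X_t = c + sum_i phi_i X_{t-i} + eps_t, the
one-step-ahead conditional mean is
  E[X_{t+1} | X_t, ...] = c + sum_i phi_i X_{t+1-i}.
Substitute known values:
  E[X_{t+1} | ...] = (-0.039) * (-5) + (-0.029) * (3)
                   = 0.1080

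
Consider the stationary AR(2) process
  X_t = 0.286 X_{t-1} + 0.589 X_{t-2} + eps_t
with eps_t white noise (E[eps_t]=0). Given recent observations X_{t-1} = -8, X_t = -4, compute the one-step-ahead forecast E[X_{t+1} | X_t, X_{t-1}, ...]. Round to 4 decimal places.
E[X_{t+1} \mid \mathcal F_t] = -5.8560

For an AR(p) model X_t = c + sum_i phi_i X_{t-i} + eps_t, the
one-step-ahead conditional mean is
  E[X_{t+1} | X_t, ...] = c + sum_i phi_i X_{t+1-i}.
Substitute known values:
  E[X_{t+1} | ...] = (0.286) * (-4) + (0.589) * (-8)
                   = -5.8560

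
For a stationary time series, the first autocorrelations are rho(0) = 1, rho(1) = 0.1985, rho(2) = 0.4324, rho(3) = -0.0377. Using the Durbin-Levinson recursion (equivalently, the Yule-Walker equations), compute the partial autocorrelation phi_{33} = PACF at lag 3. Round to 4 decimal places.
\phi_{33} = -0.2121

The PACF at lag k is phi_{kk}, the last component of the solution
to the Yule-Walker system G_k phi = r_k where
  (G_k)_{ij} = rho(|i - j|), (r_k)_i = rho(i), i,j = 1..k.
Equivalently, Durbin-Levinson gives phi_{kk} iteratively:
  phi_{11} = rho(1)
  phi_{kk} = [rho(k) - sum_{j=1..k-1} phi_{k-1,j} rho(k-j)]
            / [1 - sum_{j=1..k-1} phi_{k-1,j} rho(j)],
  phi_{k,j} = phi_{k-1,j} - phi_{kk} phi_{k-1,k-j},  j = 1..k-1.
Step k = 1:
  phi_11 = rho(1) = 0.1985.
Step k = 2:
  phi_22 = [rho(2) - phi_11 rho(1)] / [1 - phi_11 rho(1)] = [0.4324 - (0.1985)(0.1985)] / [1 - (0.1985)(0.1985)]
         = 0.39299775 / 0.96059775 = 0.409118.
  Update: phi_21 = phi_11 - phi_22 phi_11 = 0.1985 - (0.409118)(0.1985) = 0.11729.
Step k = 3:
  phi_33 = [rho(3) - phi_21 rho(2) - phi_22 rho(1)] / [1 - phi_21 rho(1) - phi_22 rho(2)]
    numerator   = -0.0377 - (0.11729)(0.4324) - (0.409118)(0.1985) = -0.16962614
    denominator = 1 - (0.11729)(0.1985) - (0.409118)(0.4324) = 0.79981533
  phi_33 = -0.16962614 / 0.79981533 = -0.2121.
Therefore phi_{33} = -0.2121.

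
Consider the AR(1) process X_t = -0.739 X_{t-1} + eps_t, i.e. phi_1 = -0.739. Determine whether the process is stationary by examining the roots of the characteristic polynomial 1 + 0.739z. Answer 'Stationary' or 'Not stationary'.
\text{Stationary}

The AR(p) characteristic polynomial is P(z) = 1 + 0.739z.
Stationarity requires all roots to lie outside the unit circle, i.e. |z| > 1 for every root.
This is linear in z: 1 + (0.739) z = 0  =>  z = -1/(0.739) = -1.35318,  |z| = 1.35318.
Moduli of all roots: 1.3532.
All moduli strictly greater than 1? Yes.
Verdict: Stationary.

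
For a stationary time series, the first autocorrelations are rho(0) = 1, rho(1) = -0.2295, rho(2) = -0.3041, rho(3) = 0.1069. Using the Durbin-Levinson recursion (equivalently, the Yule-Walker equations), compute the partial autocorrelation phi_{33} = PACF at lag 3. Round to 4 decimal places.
\phi_{33} = -0.0930

The PACF at lag k is phi_{kk}, the last component of the solution
to the Yule-Walker system G_k phi = r_k where
  (G_k)_{ij} = rho(|i - j|), (r_k)_i = rho(i), i,j = 1..k.
Equivalently, Durbin-Levinson gives phi_{kk} iteratively:
  phi_{11} = rho(1)
  phi_{kk} = [rho(k) - sum_{j=1..k-1} phi_{k-1,j} rho(k-j)]
            / [1 - sum_{j=1..k-1} phi_{k-1,j} rho(j)],
  phi_{k,j} = phi_{k-1,j} - phi_{kk} phi_{k-1,k-j},  j = 1..k-1.
Step k = 1:
  phi_11 = rho(1) = -0.2295.
Step k = 2:
  phi_22 = [rho(2) - phi_11 rho(1)] / [1 - phi_11 rho(1)] = [-0.3041 - (-0.2295)(-0.2295)] / [1 - (-0.2295)(-0.2295)]
         = -0.35677025 / 0.94732975 = -0.376606.
  Update: phi_21 = phi_11 - phi_22 phi_11 = -0.2295 - (-0.376606)(-0.2295) = -0.315931.
Step k = 3:
  phi_33 = [rho(3) - phi_21 rho(2) - phi_22 rho(1)] / [1 - phi_21 rho(1) - phi_22 rho(2)]
    numerator   = 0.1069 - (-0.315931)(-0.3041) - (-0.376606)(-0.2295) = -0.07560578
    denominator = 1 - (-0.315931)(-0.2295) - (-0.376606)(-0.3041) = 0.81296786
  phi_33 = -0.07560578 / 0.81296786 = -0.093.
Therefore phi_{33} = -0.0930.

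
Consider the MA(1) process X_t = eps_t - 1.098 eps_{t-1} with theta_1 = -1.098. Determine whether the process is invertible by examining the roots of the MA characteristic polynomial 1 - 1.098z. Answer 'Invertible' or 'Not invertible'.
\text{Not invertible}

The MA(q) characteristic polynomial is P(z) = 1 - 1.098z.
Invertibility requires all roots to lie outside the unit circle, i.e. |z| > 1 for every root.
This is linear in z: 1 + (-1.098) z = 0  =>  z = -1/(-1.098) = 0.910747,  |z| = 0.910747.
Moduli of all roots: 0.9107.
All moduli strictly greater than 1? No.
Verdict: Not invertible.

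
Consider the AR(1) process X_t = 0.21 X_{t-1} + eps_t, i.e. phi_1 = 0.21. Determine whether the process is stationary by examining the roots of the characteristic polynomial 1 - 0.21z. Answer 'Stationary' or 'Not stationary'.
\text{Stationary}

The AR(p) characteristic polynomial is P(z) = 1 - 0.21z.
Stationarity requires all roots to lie outside the unit circle, i.e. |z| > 1 for every root.
This is linear in z: 1 + (-0.21) z = 0  =>  z = -1/(-0.21) = 4.761905,  |z| = 4.761905.
Moduli of all roots: 4.7619.
All moduli strictly greater than 1? Yes.
Verdict: Stationary.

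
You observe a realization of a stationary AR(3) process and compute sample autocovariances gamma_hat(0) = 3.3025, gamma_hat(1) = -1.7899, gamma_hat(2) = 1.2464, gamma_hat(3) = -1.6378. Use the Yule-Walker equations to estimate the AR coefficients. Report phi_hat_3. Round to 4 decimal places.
\hat\phi_{3} = -0.3610

The Yule-Walker equations for an AR(p) process read, in matrix form,
  Gamma_p phi = r_p,   with   (Gamma_p)_{ij} = gamma(|i - j|),
                       (r_p)_i = gamma(i),   i,j = 1..p.
Substitute the sample gammas (Toeplitz matrix and right-hand side of size 3):
  Gamma_p = [[3.3025, -1.7899, 1.2464], [-1.7899, 3.3025, -1.7899], [1.2464, -1.7899, 3.3025]]
  r_p     = [-1.7899, 1.2464, -1.6378]
Written out (R1..R3):
  (R1) 3.3025 phi_1 - 1.7899 phi_2 + 1.2464 phi_3 = -1.7899
  (R2) -1.7899 phi_1 + 3.3025 phi_2 - 1.7899 phi_3 = 1.2464
  (R3) 1.2464 phi_1 - 1.7899 phi_2 + 3.3025 phi_3 = -1.6378
Gaussian elimination:
  R2 <- R2 - (-1.7899/3.3025) R1 = R2 - (-0.541983) R1:  2.332404 phi_2 - 1.114372 phi_3 = 0.276304
  R3 <- R3 - (1.2464/3.3025) R1 = R3 - (0.377411) R1:  -1.114372 phi_2 + 2.832095 phi_3 = -0.962272
  R3 <- R3 - (-1.114372/2.332404) R2 = R3 - (-0.477778) R2:  2.299672 phi_3 = -0.83026
Back-substitution:
  phi_hat_3 = -0.83026 / 2.299672 = -0.361034
  phi_hat_2 = (0.276304 - (-1.114372)(-0.361034)) / 2.332404 = -0.054031
  phi_hat_1 = (-1.7899 - (-1.7899)(-0.054031) - (1.2464)(-0.361034)) / 3.3025 = -0.435009
So phi_hat = [-0.4350, -0.0540, -0.3610].
Therefore phi_hat_3 = -0.3610.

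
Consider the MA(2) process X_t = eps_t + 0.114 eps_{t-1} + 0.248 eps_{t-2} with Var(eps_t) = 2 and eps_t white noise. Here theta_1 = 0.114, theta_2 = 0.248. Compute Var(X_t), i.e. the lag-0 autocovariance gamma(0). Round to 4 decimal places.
\gamma(0) = 2.1490

For an MA(q) process X_t = eps_t + sum_i theta_i eps_{t-i} with
Var(eps_t) = sigma^2, the variance is
  gamma(0) = sigma^2 * (1 + sum_i theta_i^2).
  sum_i theta_i^2 = (0.114)^2 + (0.248)^2 = 0.012996 + 0.061504 = 0.0745.
  gamma(0) = 2 * (1 + 0.0745) = 2 * 1.0745 = 2.149, which rounds to 2.1490.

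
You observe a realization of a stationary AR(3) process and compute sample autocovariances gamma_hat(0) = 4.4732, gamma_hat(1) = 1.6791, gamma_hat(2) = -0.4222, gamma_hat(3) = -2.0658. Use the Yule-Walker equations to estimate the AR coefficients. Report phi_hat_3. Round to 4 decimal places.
\hat\phi_{3} = -0.3950

The Yule-Walker equations for an AR(p) process read, in matrix form,
  Gamma_p phi = r_p,   with   (Gamma_p)_{ij} = gamma(|i - j|),
                       (r_p)_i = gamma(i),   i,j = 1..p.
Substitute the sample gammas (Toeplitz matrix and right-hand side of size 3):
  Gamma_p = [[4.4732, 1.6791, -0.4222], [1.6791, 4.4732, 1.6791], [-0.4222, 1.6791, 4.4732]]
  r_p     = [1.6791, -0.4222, -2.0658]
Written out (R1..R3):
  (R1) 4.4732 phi_1 + 1.6791 phi_2 - 0.4222 phi_3 = 1.6791
  (R2) 1.6791 phi_1 + 4.4732 phi_2 + 1.6791 phi_3 = -0.4222
  (R3) -0.4222 phi_1 + 1.6791 phi_2 + 4.4732 phi_3 = -2.0658
Gaussian elimination:
  R2 <- R2 - (1.6791/4.4732) R1 = R2 - (0.375369) R1:  3.842918 phi_2 + 1.837581 phi_3 = -1.052482
  R3 <- R3 - (-0.4222/4.4732) R1 = R3 - (-0.094384) R1:  1.837581 phi_2 + 4.433351 phi_3 = -1.907319
  R3 <- R3 - (1.837581/3.842918) R2 = R3 - (0.478173) R2:  3.554669 phi_3 = -1.404051
Back-substitution:
  phi_hat_3 = -1.404051 / 3.554669 = -0.394988
  phi_hat_2 = (-1.052482 - (1.837581)(-0.394988)) / 3.842918 = -0.085003
  phi_hat_1 = (1.6791 - (1.6791)(-0.085003) - (-0.4222)(-0.394988)) / 4.4732 = 0.369996
So phi_hat = [0.3700, -0.0850, -0.3950].
Therefore phi_hat_3 = -0.3950.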